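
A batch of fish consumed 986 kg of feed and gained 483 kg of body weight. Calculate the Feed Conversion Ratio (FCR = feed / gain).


FCR = feed consumed / weight gained
FCR = 986 kg / 483 kg = 2.04141

2.04141


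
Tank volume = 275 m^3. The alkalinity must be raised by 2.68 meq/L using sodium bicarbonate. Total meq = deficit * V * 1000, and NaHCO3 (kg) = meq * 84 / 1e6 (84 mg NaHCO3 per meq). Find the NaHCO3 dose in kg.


Tank volume in L = 275 m^3 * 1000 = 275000 L
Total meq required = 2.68 meq/L * 275000 L = 737000 meq
NaHCO3 mass = 737000 meq * 84 mg/meq / 1e6 = 61.908 kg

61.908 kg


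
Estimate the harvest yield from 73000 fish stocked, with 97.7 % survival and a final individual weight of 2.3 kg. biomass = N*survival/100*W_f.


Survivors = 73000 * 97.7/100 = 71321 fish
Harvest biomass = survivors * W_f = 71321 * 2.3 = 164038.3 kg

164038.3 kg


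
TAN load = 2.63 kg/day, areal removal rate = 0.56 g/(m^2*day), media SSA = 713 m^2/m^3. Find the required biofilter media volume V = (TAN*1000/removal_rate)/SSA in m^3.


A = 2.63*1000 / 0.56 = 4696.4286 m^2
V = 4696.4286 / 713 = 6.58686

6.58686 m^3


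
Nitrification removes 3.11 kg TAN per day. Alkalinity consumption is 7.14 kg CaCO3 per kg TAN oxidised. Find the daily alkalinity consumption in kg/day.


Alkalinity factor: 7.14 kg CaCO3 consumed per kg TAN nitrified
alk = 3.11 kg TAN * 7.14 = 22.2054 kg CaCO3/day

22.2054 kg CaCO3/day


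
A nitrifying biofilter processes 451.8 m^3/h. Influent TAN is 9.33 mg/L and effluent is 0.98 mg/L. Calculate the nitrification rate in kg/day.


Concentration drop: TAN_in - TAN_out = 9.33 - 0.98 = 8.35 mg/L
Hourly TAN removed = Q * dTAN = 451.8 m^3/h * 8.35 mg/L = 3772.53 g/h  (m^3/h * mg/L = g/h)
Daily TAN removed = 3772.53 * 24 = 90540.72 g/day
Convert to kg/day: 90540.72 / 1000 = 90.54072 kg/day

90.54072 kg/day


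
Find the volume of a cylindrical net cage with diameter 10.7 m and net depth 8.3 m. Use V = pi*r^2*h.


r = d/2 = 10.7/2 = 5.35 m
Base area = pi*r^2 = pi*5.35^2 = 89.920236 m^2
Volume = 89.920236 * 8.3 = 746.338 m^3

746.338 m^3


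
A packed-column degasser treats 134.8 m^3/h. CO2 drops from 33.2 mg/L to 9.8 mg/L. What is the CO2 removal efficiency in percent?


CO2_out / CO2_in = 9.8 / 33.2 = 0.29518072
Fraction remaining = 0.29518072
efficiency = (1 - 0.29518072) * 100 = 70.4819 %

70.4819 %


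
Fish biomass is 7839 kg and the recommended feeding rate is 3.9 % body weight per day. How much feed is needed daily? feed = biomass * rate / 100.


Feeding rate fraction = 3.9% / 100 = 0.039
Daily feed = 7839 kg * 0.039 = 305.721 kg/day

305.721 kg/day


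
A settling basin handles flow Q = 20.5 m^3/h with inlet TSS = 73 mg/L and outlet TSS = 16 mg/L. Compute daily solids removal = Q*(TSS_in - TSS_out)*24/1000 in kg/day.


Concentration drop: TSS_in - TSS_out = 73 - 16 = 57 mg/L
Hourly solids removed = Q * dTSS = 20.5 m^3/h * 57 mg/L = 1168.5 g/h  (m^3/h * mg/L = g/h)
Daily solids removed = 1168.5 * 24 = 28044 g/day
Convert g to kg: 28044 / 1000 = 28.044 kg/day

28.044 kg/day


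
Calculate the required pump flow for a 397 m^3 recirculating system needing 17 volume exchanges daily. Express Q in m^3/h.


Daily recirculation volume = 397 m^3 * 17 = 6749 m^3/day
Flow rate Q = daily volume / 24 h = 6749 / 24 = 281.208 m^3/h

281.208 m^3/h


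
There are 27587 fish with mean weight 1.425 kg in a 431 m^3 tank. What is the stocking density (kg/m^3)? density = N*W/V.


Total biomass = 27587 fish * 1.425 kg = 39311.475 kg
Density = total biomass / volume = 39311.475 / 431 = 91.2099 kg/m^3

91.2099 kg/m^3


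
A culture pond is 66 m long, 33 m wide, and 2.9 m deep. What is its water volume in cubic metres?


Base area = L * W = 66 * 33 = 2178 m^2
Volume = area * depth = 2178 * 2.9 = 6316.2 m^3

6316.2 m^3


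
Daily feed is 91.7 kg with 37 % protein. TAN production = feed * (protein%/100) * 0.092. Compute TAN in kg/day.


Protein in feed = 91.7 * 37/100 = 33.929 kg/day
TAN = protein * 0.092 = 33.929 * 0.092 = 3.121468 kg/day

3.121468 kg/day


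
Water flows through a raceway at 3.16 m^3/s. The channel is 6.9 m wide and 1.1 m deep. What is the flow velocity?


Cross-sectional area = W * d = 6.9 * 1.1 = 7.59 m^2
Velocity = Q / A = 3.16 / 7.59 = 0.416337 m/s

0.416337 m/s


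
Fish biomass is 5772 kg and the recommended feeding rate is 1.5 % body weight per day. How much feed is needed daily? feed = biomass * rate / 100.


Feeding rate fraction = 1.5% / 100 = 0.015
Daily feed = 5772 kg * 0.015 = 86.58 kg/day

86.58 kg/day


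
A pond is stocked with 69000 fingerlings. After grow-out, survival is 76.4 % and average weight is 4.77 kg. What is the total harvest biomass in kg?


Survivors = 69000 * 76.4/100 = 52716 fish
Harvest biomass = survivors * W_f = 52716 * 4.77 = 251455.32 kg

251455.32 kg


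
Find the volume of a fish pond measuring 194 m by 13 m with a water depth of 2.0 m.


Base area = L * W = 194 * 13 = 2522 m^2
Volume = area * depth = 2522 * 2.0 = 5044 m^3

5044 m^3


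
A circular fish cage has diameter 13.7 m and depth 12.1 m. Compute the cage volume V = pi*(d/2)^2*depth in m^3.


r = d/2 = 13.7/2 = 6.85 m
Base area = pi*r^2 = pi*6.85^2 = 147.41138 m^2
Volume = 147.41138 * 12.1 = 1783.68 m^3

1783.68 m^3


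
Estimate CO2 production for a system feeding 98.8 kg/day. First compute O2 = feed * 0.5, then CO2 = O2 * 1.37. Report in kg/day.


O2 = 98.8 * 0.5 = 49.4
CO2 = 49.4 * 1.37 = 67.678

67.678 kg/day


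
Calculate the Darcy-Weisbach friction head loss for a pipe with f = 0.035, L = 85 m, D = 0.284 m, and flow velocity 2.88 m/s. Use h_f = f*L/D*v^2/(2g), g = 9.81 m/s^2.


v^2 = 2.88^2 = 8.2944 m^2/s^2
L/D = 85/0.284 = 299.29577
h_f = f*(L/D)*v^2/(2g) = 0.035 * 299.29577 * 8.2944 / 19.62 = 4.42848 m

4.42848 m


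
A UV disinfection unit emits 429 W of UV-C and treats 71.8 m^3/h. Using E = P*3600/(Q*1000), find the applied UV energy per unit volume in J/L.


Energy delivered per hour = 429 W * 3600 s = 1544400 J/h
Volume treated per hour = 71.8 m^3/h * 1000 = 71800 L/h
dose = 1544400 / 71800 = 21.5097 J/L

21.5097 J/L


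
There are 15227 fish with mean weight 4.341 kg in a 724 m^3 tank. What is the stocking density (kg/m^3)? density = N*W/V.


Total biomass = 15227 fish * 4.341 kg = 66100.407 kg
Density = total biomass / volume = 66100.407 / 724 = 91.2989 kg/m^3

91.2989 kg/m^3


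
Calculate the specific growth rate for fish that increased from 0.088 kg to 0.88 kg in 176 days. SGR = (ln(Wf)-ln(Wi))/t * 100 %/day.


ln(W_f) = ln(0.88) = -0.12783337
ln(W_i) = ln(0.088) = -2.4304185
ln(W_f) - ln(W_i) = -0.12783337 - -2.4304185 = 2.3025851
SGR = 2.3025851 / 176 * 100 = 1.30829 %/day

1.30829 %/day


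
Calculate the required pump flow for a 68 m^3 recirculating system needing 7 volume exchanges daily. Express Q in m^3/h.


Daily recirculation volume = 68 m^3 * 7 = 476 m^3/day
Flow rate Q = daily volume / 24 h = 476 / 24 = 19.8333 m^3/h

19.8333 m^3/h


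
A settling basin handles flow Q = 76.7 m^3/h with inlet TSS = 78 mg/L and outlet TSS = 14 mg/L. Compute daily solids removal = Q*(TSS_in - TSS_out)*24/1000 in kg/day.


Concentration drop: TSS_in - TSS_out = 78 - 14 = 64 mg/L
Hourly solids removed = Q * dTSS = 76.7 m^3/h * 64 mg/L = 4908.8 g/h  (m^3/h * mg/L = g/h)
Daily solids removed = 4908.8 * 24 = 117811.2 g/day
Convert g to kg: 117811.2 / 1000 = 117.8112 kg/day

117.8112 kg/day


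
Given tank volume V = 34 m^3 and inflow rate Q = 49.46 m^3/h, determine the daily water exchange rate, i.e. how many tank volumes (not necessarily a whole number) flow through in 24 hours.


Daily flow volume = 49.46 m^3/h * 24 h = 1187.04 m^3/day
Exchanges = daily flow / tank volume = 1187.04 / 34 = 34.9129 exchanges/day

34.9129 exchanges/day


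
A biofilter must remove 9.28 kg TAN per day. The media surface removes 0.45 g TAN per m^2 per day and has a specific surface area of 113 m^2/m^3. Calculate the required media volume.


A = 9.28*1000 / 0.45 = 20622.222 m^2
V = 20622.222 / 113 = 182.498

182.498 m^3


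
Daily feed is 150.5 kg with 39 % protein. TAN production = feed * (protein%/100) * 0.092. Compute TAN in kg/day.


Protein in feed = 150.5 * 39/100 = 58.695 kg/day
TAN = protein * 0.092 = 58.695 * 0.092 = 5.39994 kg/day

5.39994 kg/day


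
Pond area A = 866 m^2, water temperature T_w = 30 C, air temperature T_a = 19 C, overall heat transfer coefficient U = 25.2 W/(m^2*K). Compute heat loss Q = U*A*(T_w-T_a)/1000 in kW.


Temperature difference dT = 30 - 19 = 11 K
Heat loss (W) = U * A * dT = 25.2 * 866 * 11 = 240055.2 W
Convert to kW: 240055.2 / 1000 = 240.0552 kW

240.0552 kW


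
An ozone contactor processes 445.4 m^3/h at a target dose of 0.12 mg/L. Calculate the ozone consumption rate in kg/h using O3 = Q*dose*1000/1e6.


O3 demand (mg/h) = Q * dose * 1000 = 445.4 * 0.12 * 1000 = 53448 mg/h
Convert mg to kg: 53448 / 1e6 = 0.053448 kg/h

0.053448 kg/h


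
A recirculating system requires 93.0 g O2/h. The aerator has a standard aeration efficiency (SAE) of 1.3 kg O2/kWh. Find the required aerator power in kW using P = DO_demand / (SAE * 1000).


SAE in g O2/kWh = 1.3 * 1000 = 1300 g/kWh
P = DO_demand / SAE_g = 93.0 / 1300 = 0.0715385 kW

0.0715385 kW


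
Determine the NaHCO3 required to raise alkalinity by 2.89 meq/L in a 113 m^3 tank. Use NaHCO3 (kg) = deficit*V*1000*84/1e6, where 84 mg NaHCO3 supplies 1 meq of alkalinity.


Tank volume in L = 113 m^3 * 1000 = 113000 L
Total meq required = 2.89 meq/L * 113000 L = 326570 meq
NaHCO3 mass = 326570 meq * 84 mg/meq / 1e6 = 27.4319 kg

27.4319 kg


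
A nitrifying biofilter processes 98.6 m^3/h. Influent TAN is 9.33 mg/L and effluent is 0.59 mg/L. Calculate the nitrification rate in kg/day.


Concentration drop: TAN_in - TAN_out = 9.33 - 0.59 = 8.74 mg/L
Hourly TAN removed = Q * dTAN = 98.6 m^3/h * 8.74 mg/L = 861.764 g/h  (m^3/h * mg/L = g/h)
Daily TAN removed = 861.764 * 24 = 20682.336 g/day
Convert to kg/day: 20682.336 / 1000 = 20.682336 kg/day

20.682336 kg/day


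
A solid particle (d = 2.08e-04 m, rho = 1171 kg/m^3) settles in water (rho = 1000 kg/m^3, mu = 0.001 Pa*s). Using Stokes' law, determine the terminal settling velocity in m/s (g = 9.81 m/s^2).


Density difference: rho_p - rho_f = 1171 - 1000 = 171 kg/m^3
d^2 = (2.08e-04)^2 = 4.3264e-08 m^2
Numerator = (rho_p - rho_f) * g * d^2 = 171 * 9.81 * 4.3264e-08 = 7.2575793e-05
Denominator = 18 * mu = 18 * 0.001 = 0.018
v_s = 7.2575793e-05 / 0.018 = 0.00403199 m/s
Check: Re = rho_f * v_s * d / mu = 1000 * 0.00403199 * 2.08e-04 / 0.001 = 0.839 < 1, so Stokes' law applies.

0.00403199 m/s


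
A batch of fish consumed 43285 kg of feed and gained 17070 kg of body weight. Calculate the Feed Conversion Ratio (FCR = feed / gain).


FCR = feed consumed / weight gained
FCR = 43285 kg / 17070 kg = 2.53574

2.53574


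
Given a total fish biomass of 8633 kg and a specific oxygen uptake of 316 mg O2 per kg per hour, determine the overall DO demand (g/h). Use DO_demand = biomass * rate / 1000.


Total O2 consumption (mg/h) = 8633 kg * 316 mg/(kg*h) = 2728028 mg/h
Convert to g/h: 2728028 / 1000 = 2728.028 g/h

2728.028 g/h


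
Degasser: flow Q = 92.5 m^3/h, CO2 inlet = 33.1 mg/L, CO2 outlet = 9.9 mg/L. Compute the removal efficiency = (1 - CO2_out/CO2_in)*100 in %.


CO2_out / CO2_in = 9.9 / 33.1 = 0.29909366
Fraction remaining = 0.29909366
efficiency = (1 - 0.29909366) * 100 = 70.0906 %

70.0906 %


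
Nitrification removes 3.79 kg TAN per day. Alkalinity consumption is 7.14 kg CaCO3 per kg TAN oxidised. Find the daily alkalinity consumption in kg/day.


Alkalinity factor: 7.14 kg CaCO3 consumed per kg TAN nitrified
alk = 3.79 kg TAN * 7.14 = 27.0606 kg CaCO3/day

27.0606 kg CaCO3/day


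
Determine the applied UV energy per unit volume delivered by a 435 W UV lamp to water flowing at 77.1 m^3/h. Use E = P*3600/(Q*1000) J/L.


Energy delivered per hour = 435 W * 3600 s = 1566000 J/h
Volume treated per hour = 77.1 m^3/h * 1000 = 77100 L/h
dose = 1566000 / 77100 = 20.3113 J/L

20.3113 J/L


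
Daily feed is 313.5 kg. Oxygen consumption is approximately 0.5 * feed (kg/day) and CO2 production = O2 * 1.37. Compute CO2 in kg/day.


O2 = 313.5 * 0.5 = 156.75
CO2 = 156.75 * 1.37 = 214.7475

214.7475 kg/day


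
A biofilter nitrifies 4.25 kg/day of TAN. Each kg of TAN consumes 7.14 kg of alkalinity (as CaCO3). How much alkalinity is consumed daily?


Alkalinity factor: 7.14 kg CaCO3 consumed per kg TAN nitrified
alk = 4.25 kg TAN * 7.14 = 30.345 kg CaCO3/day

30.345 kg CaCO3/day


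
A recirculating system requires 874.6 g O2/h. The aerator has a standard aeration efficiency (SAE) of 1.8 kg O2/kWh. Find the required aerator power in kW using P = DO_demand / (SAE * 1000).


SAE in g O2/kWh = 1.8 * 1000 = 1800 g/kWh
P = DO_demand / SAE_g = 874.6 / 1800 = 0.485889 kW

0.485889 kW


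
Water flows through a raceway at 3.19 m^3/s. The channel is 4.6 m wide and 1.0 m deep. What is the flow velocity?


Cross-sectional area = W * d = 4.6 * 1.0 = 4.6 m^2
Velocity = Q / A = 3.19 / 4.6 = 0.693478 m/s

0.693478 m/s


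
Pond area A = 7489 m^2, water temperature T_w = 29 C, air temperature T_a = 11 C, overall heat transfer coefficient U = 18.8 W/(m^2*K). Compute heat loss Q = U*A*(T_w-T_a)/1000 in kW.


Temperature difference dT = 29 - 11 = 18 K
Heat loss (W) = U * A * dT = 18.8 * 7489 * 18 = 2534277.6 W
Convert to kW: 2534277.6 / 1000 = 2534.2776 kW

2534.2776 kW


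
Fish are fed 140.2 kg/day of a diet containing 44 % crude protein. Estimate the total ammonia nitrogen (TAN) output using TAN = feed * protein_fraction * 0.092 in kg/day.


Protein in feed = 140.2 * 44/100 = 61.688 kg/day
TAN = protein * 0.092 = 61.688 * 0.092 = 5.675296 kg/day

5.675296 kg/day


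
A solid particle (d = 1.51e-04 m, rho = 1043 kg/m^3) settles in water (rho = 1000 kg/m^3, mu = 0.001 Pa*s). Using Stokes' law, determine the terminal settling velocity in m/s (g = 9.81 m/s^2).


Density difference: rho_p - rho_f = 1043 - 1000 = 43 kg/m^3
d^2 = (1.51e-04)^2 = 2.2801e-08 m^2
Numerator = (rho_p - rho_f) * g * d^2 = 43 * 9.81 * 2.2801e-08 = 9.6181458e-06
Denominator = 18 * mu = 18 * 0.001 = 0.018
v_s = 9.6181458e-06 / 0.018 = 5.34341e-04 m/s
Check: Re = rho_f * v_s * d / mu = 1000 * 5.34341e-04 * 1.51e-04 / 0.001 = 0.0807 < 1, so Stokes' law applies.

5.34341e-04 m/s


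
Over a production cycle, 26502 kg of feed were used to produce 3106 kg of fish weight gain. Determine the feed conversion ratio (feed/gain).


FCR = feed consumed / weight gained
FCR = 26502 kg / 3106 kg = 8.53252

8.53252


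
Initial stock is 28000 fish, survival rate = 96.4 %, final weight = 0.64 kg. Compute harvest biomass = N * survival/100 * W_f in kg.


Survivors = 28000 * 96.4/100 = 26992 fish
Harvest biomass = survivors * W_f = 26992 * 0.64 = 17274.88 kg

17274.88 kg


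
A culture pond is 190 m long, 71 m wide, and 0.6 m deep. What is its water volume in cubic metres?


Base area = L * W = 190 * 71 = 13490 m^2
Volume = area * depth = 13490 * 0.6 = 8094 m^3

8094 m^3


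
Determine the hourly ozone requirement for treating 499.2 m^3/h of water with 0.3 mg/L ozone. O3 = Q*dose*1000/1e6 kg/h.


O3 demand (mg/h) = Q * dose * 1000 = 499.2 * 0.3 * 1000 = 149760 mg/h
Convert mg to kg: 149760 / 1e6 = 0.14976 kg/h

0.14976 kg/h


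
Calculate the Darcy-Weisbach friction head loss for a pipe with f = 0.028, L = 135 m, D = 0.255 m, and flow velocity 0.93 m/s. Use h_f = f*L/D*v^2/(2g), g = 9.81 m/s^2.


v^2 = 0.93^2 = 0.8649 m^2/s^2
L/D = 135/0.255 = 529.41176
h_f = f*(L/D)*v^2/(2g) = 0.028 * 529.41176 * 0.8649 / 19.62 = 0.653459 m

0.653459 m


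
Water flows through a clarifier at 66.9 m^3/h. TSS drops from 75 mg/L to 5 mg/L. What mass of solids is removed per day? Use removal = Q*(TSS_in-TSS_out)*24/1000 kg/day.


Concentration drop: TSS_in - TSS_out = 75 - 5 = 70 mg/L
Hourly solids removed = Q * dTSS = 66.9 m^3/h * 70 mg/L = 4683 g/h  (m^3/h * mg/L = g/h)
Daily solids removed = 4683 * 24 = 112392 g/day
Convert g to kg: 112392 / 1000 = 112.392 kg/day

112.392 kg/day


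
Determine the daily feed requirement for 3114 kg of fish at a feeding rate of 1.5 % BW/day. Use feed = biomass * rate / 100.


Feeding rate fraction = 1.5% / 100 = 0.015
Daily feed = 3114 kg * 0.015 = 46.71 kg/day

46.71 kg/day


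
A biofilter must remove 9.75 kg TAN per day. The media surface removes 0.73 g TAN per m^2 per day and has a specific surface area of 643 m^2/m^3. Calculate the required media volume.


A = 9.75*1000 / 0.73 = 13356.164 m^2
V = 13356.164 / 643 = 20.7716

20.7716 m^3


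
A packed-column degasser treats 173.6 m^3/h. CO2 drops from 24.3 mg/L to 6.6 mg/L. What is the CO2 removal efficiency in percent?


CO2_out / CO2_in = 6.6 / 24.3 = 0.27160494
Fraction remaining = 0.27160494
efficiency = (1 - 0.27160494) * 100 = 72.8395 %

72.8395 %


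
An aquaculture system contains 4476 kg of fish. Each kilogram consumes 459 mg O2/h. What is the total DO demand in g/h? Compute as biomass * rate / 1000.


Total O2 consumption (mg/h) = 4476 kg * 459 mg/(kg*h) = 2054484 mg/h
Convert to g/h: 2054484 / 1000 = 2054.484 g/h

2054.484 g/h


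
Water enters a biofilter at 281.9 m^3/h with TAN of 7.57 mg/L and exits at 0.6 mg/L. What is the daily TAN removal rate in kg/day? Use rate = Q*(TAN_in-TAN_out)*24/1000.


Concentration drop: TAN_in - TAN_out = 7.57 - 0.6 = 6.97 mg/L
Hourly TAN removed = Q * dTAN = 281.9 m^3/h * 6.97 mg/L = 1964.843 g/h  (m^3/h * mg/L = g/h)
Daily TAN removed = 1964.843 * 24 = 47156.232 g/day
Convert to kg/day: 47156.232 / 1000 = 47.156232 kg/day

47.156232 kg/day


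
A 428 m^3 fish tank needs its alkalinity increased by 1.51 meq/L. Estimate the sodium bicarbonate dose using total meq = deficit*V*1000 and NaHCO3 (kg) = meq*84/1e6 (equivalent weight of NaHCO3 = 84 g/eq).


Tank volume in L = 428 m^3 * 1000 = 428000 L
Total meq required = 1.51 meq/L * 428000 L = 646280 meq
NaHCO3 mass = 646280 meq * 84 mg/meq / 1e6 = 54.2875 kg

54.2875 kg


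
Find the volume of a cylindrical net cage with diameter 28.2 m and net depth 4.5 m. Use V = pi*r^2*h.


r = d/2 = 28.2/2 = 14.1 m
Base area = pi*r^2 = pi*14.1^2 = 624.58004 m^2
Volume = 624.58004 * 4.5 = 2810.61 m^3

2810.61 m^3


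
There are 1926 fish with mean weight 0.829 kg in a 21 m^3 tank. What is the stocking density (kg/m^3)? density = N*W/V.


Total biomass = 1926 fish * 0.829 kg = 1596.654 kg
Density = total biomass / volume = 1596.654 / 21 = 76.0311 kg/m^3

76.0311 kg/m^3


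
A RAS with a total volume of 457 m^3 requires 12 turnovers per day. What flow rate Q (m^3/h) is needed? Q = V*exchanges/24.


Daily recirculation volume = 457 m^3 * 12 = 5484 m^3/day
Flow rate Q = daily volume / 24 h = 5484 / 24 = 228.5 m^3/h

228.5 m^3/h


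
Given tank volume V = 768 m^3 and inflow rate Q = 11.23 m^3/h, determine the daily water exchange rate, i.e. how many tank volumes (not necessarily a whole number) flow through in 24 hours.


Daily flow volume = 11.23 m^3/h * 24 h = 269.52 m^3/day
Exchanges = daily flow / tank volume = 269.52 / 768 = 0.350937 exchanges/day

0.350937 exchanges/day


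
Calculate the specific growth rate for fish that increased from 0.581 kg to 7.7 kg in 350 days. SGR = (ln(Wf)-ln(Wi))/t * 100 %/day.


ln(W_f) = ln(7.7) = 2.0412203
ln(W_i) = ln(0.581) = -0.54300452
ln(W_f) - ln(W_i) = 2.0412203 - -0.54300452 = 2.5842248
SGR = 2.5842248 / 350 * 100 = 0.73835 %/day

0.73835 %/day


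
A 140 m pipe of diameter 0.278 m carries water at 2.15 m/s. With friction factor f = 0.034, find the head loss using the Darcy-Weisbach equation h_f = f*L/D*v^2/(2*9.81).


v^2 = 2.15^2 = 4.6225 m^2/s^2
L/D = 140/0.278 = 503.59712
h_f = f*(L/D)*v^2/(2g) = 0.034 * 503.59712 * 4.6225 / 19.62 = 4.03404 m

4.03404 m


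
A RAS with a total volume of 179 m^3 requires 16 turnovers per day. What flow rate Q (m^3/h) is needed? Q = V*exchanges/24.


Daily recirculation volume = 179 m^3 * 16 = 2864 m^3/day
Flow rate Q = daily volume / 24 h = 2864 / 24 = 119.333 m^3/h

119.333 m^3/h


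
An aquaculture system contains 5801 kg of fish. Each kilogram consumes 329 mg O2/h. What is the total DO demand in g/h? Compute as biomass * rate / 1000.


Total O2 consumption (mg/h) = 5801 kg * 329 mg/(kg*h) = 1908529 mg/h
Convert to g/h: 1908529 / 1000 = 1908.529 g/h

1908.529 g/h


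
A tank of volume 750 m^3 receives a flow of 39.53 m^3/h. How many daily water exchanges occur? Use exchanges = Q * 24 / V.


Daily flow volume = 39.53 m^3/h * 24 h = 948.72 m^3/day
Exchanges = daily flow / tank volume = 948.72 / 750 = 1.26496 exchanges/day

1.26496 exchanges/day


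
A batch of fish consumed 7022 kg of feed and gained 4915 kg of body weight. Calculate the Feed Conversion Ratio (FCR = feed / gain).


FCR = feed consumed / weight gained
FCR = 7022 kg / 4915 kg = 1.42869

1.42869


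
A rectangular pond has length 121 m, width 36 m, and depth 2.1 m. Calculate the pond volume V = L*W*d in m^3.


Base area = L * W = 121 * 36 = 4356 m^2
Volume = area * depth = 4356 * 2.1 = 9147.6 m^3

9147.6 m^3


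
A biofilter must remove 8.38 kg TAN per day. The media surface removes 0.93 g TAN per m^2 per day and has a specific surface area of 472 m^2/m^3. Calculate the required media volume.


A = 8.38*1000 / 0.93 = 9010.7527 m^2
V = 9010.7527 / 472 = 19.0906

19.0906 m^3


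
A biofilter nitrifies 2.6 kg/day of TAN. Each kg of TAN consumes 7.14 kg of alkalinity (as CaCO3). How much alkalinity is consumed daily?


Alkalinity factor: 7.14 kg CaCO3 consumed per kg TAN nitrified
alk = 2.6 kg TAN * 7.14 = 18.564 kg CaCO3/day

18.564 kg CaCO3/day


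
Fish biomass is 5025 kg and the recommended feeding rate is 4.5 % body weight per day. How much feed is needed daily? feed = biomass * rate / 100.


Feeding rate fraction = 4.5% / 100 = 0.045
Daily feed = 5025 kg * 0.045 = 226.125 kg/day

226.125 kg/day


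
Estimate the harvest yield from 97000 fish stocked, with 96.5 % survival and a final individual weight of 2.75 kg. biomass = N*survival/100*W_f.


Survivors = 97000 * 96.5/100 = 93605 fish
Harvest biomass = survivors * W_f = 93605 * 2.75 = 257413.75 kg

257413.75 kg


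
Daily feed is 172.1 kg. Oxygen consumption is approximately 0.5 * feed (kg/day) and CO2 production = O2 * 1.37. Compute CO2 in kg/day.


O2 = 172.1 * 0.5 = 86.05
CO2 = 86.05 * 1.37 = 117.8885

117.8885 kg/day


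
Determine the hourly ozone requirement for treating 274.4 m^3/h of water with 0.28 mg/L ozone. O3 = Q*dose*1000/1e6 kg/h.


O3 demand (mg/h) = Q * dose * 1000 = 274.4 * 0.28 * 1000 = 76832 mg/h
Convert mg to kg: 76832 / 1e6 = 0.076832 kg/h

0.076832 kg/h


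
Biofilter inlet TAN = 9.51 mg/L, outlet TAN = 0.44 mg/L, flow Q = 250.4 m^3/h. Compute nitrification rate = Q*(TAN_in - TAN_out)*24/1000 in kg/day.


Concentration drop: TAN_in - TAN_out = 9.51 - 0.44 = 9.07 mg/L
Hourly TAN removed = Q * dTAN = 250.4 m^3/h * 9.07 mg/L = 2271.128 g/h  (m^3/h * mg/L = g/h)
Daily TAN removed = 2271.128 * 24 = 54507.072 g/day
Convert to kg/day: 54507.072 / 1000 = 54.507072 kg/day

54.507072 kg/day


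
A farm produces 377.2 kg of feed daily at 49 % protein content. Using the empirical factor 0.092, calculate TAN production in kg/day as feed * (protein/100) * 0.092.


Protein in feed = 377.2 * 49/100 = 184.828 kg/day
TAN = protein * 0.092 = 184.828 * 0.092 = 17.004176 kg/day

17.004176 kg/day


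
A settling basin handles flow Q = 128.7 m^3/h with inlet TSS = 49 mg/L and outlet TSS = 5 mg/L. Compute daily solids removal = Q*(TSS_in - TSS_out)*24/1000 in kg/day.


Concentration drop: TSS_in - TSS_out = 49 - 5 = 44 mg/L
Hourly solids removed = Q * dTSS = 128.7 m^3/h * 44 mg/L = 5662.8 g/h  (m^3/h * mg/L = g/h)
Daily solids removed = 5662.8 * 24 = 135907.2 g/day
Convert g to kg: 135907.2 / 1000 = 135.9072 kg/day

135.9072 kg/day


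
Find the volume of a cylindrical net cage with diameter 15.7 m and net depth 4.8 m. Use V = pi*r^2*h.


r = d/2 = 15.7/2 = 7.85 m
Base area = pi*r^2 = pi*7.85^2 = 193.59279 m^2
Volume = 193.59279 * 4.8 = 929.245 m^3

929.245 m^3


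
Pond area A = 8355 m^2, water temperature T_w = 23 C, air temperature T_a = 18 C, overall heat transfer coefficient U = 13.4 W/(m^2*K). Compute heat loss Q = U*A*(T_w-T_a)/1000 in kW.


Temperature difference dT = 23 - 18 = 5 K
Heat loss (W) = U * A * dT = 13.4 * 8355 * 5 = 559785 W
Convert to kW: 559785 / 1000 = 559.785 kW

559.785 kW


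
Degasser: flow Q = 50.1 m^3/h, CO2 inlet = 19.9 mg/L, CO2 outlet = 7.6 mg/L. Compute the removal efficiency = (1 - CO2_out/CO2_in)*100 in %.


CO2_out / CO2_in = 7.6 / 19.9 = 0.38190955
Fraction remaining = 0.38190955
efficiency = (1 - 0.38190955) * 100 = 61.809 %

61.809 %


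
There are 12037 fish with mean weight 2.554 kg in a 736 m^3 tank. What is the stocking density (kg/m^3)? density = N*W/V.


Total biomass = 12037 fish * 2.554 kg = 30742.498 kg
Density = total biomass / volume = 30742.498 / 736 = 41.7697 kg/m^3

41.7697 kg/m^3


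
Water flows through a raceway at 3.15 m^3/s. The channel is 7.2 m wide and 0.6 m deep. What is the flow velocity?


Cross-sectional area = W * d = 7.2 * 0.6 = 4.32 m^2
Velocity = Q / A = 3.15 / 4.32 = 0.729167 m/s

0.729167 m/s


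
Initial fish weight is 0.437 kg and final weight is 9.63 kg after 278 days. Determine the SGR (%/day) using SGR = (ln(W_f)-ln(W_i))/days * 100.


ln(W_f) = ln(9.63) = 2.2648832
ln(W_i) = ln(0.437) = -0.82782208
ln(W_f) - ln(W_i) = 2.2648832 - -0.82782208 = 3.0927053
SGR = 3.0927053 / 278 * 100 = 1.11248 %/day

1.11248 %/day


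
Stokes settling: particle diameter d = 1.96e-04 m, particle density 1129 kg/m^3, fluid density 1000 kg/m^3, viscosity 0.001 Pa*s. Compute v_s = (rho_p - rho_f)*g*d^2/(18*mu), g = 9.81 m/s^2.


Density difference: rho_p - rho_f = 1129 - 1000 = 129 kg/m^3
d^2 = (1.96e-04)^2 = 3.8416e-08 m^2
Numerator = (rho_p - rho_f) * g * d^2 = 129 * 9.81 * 3.8416e-08 = 4.8615064e-05
Denominator = 18 * mu = 18 * 0.001 = 0.018
v_s = 4.8615064e-05 / 0.018 = 0.00270084 m/s
Check: Re = rho_f * v_s * d / mu = 1000 * 0.00270084 * 1.96e-04 / 0.001 = 0.529 < 1, so Stokes' law applies.

0.00270084 m/s


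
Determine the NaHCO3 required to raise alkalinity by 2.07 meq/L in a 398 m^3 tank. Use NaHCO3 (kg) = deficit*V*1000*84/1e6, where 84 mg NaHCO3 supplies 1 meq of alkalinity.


Tank volume in L = 398 m^3 * 1000 = 398000 L
Total meq required = 2.07 meq/L * 398000 L = 823860 meq
NaHCO3 mass = 823860 meq * 84 mg/meq / 1e6 = 69.2042 kg

69.2042 kg


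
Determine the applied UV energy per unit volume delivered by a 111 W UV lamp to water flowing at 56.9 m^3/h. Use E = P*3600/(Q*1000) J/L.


Energy delivered per hour = 111 W * 3600 s = 399600 J/h
Volume treated per hour = 56.9 m^3/h * 1000 = 56900 L/h
dose = 399600 / 56900 = 7.02285 J/L

7.02285 J/L


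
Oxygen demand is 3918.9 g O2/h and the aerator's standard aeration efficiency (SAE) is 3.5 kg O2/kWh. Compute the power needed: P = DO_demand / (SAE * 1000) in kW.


SAE in g O2/kWh = 3.5 * 1000 = 3500 g/kWh
P = DO_demand / SAE_g = 3918.9 / 3500 = 1.11969 kW

1.11969 kW


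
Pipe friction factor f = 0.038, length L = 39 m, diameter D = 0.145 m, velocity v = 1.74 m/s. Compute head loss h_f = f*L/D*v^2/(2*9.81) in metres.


v^2 = 1.74^2 = 3.0276 m^2/s^2
L/D = 39/0.145 = 268.96552
h_f = f*(L/D)*v^2/(2g) = 0.038 * 268.96552 * 3.0276 / 19.62 = 1.57717 m

1.57717 m


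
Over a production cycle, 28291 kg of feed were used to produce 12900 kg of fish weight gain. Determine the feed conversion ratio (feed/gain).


FCR = feed consumed / weight gained
FCR = 28291 kg / 12900 kg = 2.1931

2.1931


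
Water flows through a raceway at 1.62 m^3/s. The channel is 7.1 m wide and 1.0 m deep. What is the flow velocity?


Cross-sectional area = W * d = 7.1 * 1.0 = 7.1 m^2
Velocity = Q / A = 1.62 / 7.1 = 0.228169 m/s

0.228169 m/s


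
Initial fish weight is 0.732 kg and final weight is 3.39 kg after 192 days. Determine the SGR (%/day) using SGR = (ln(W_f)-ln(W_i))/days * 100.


ln(W_f) = ln(3.39) = 1.2208299
ln(W_i) = ln(0.732) = -0.31197477
ln(W_f) - ln(W_i) = 1.2208299 - -0.31197477 = 1.5328047
SGR = 1.5328047 / 192 * 100 = 0.798336 %/day

0.798336 %/day


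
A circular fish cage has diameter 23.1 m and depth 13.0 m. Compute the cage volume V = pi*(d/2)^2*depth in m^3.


r = d/2 = 23.1/2 = 11.55 m
Base area = pi*r^2 = pi*11.55^2 = 419.09631 m^2
Volume = 419.09631 * 13.0 = 5448.25 m^3

5448.25 m^3


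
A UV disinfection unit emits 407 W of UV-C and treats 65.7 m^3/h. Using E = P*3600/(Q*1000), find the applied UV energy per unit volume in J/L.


Energy delivered per hour = 407 W * 3600 s = 1465200 J/h
Volume treated per hour = 65.7 m^3/h * 1000 = 65700 L/h
dose = 1465200 / 65700 = 22.3014 J/L

22.3014 J/L


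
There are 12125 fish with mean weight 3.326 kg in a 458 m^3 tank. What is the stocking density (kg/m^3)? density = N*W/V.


Total biomass = 12125 fish * 3.326 kg = 40327.75 kg
Density = total biomass / volume = 40327.75 / 458 = 88.0519 kg/m^3

88.0519 kg/m^3


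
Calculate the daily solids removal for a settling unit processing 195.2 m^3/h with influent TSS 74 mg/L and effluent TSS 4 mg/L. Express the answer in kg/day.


Concentration drop: TSS_in - TSS_out = 74 - 4 = 70 mg/L
Hourly solids removed = Q * dTSS = 195.2 m^3/h * 70 mg/L = 13664 g/h  (m^3/h * mg/L = g/h)
Daily solids removed = 13664 * 24 = 327936 g/day
Convert g to kg: 327936 / 1000 = 327.936 kg/day

327.936 kg/day


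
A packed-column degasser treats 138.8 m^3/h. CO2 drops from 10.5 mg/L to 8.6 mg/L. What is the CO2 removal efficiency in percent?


CO2_out / CO2_in = 8.6 / 10.5 = 0.81904762
Fraction remaining = 0.81904762
efficiency = (1 - 0.81904762) * 100 = 18.0952 %

18.0952 %


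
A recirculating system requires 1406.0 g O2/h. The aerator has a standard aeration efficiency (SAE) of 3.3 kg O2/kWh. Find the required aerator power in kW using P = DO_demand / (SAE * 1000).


SAE in g O2/kWh = 3.3 * 1000 = 3300 g/kWh
P = DO_demand / SAE_g = 1406.0 / 3300 = 0.426061 kW

0.426061 kW


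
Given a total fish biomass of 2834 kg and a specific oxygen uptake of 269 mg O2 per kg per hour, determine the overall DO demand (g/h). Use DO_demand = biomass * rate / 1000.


Total O2 consumption (mg/h) = 2834 kg * 269 mg/(kg*h) = 762346 mg/h
Convert to g/h: 762346 / 1000 = 762.346 g/h

762.346 g/h


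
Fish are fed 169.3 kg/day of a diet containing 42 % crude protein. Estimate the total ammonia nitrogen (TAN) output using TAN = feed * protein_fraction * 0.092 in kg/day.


Protein in feed = 169.3 * 42/100 = 71.106 kg/day
TAN = protein * 0.092 = 71.106 * 0.092 = 6.541752 kg/day

6.541752 kg/day


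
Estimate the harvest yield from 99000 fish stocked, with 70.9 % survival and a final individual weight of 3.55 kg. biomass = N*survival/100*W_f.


Survivors = 99000 * 70.9/100 = 70191 fish
Harvest biomass = survivors * W_f = 70191 * 3.55 = 249178.05 kg

249178.05 kg


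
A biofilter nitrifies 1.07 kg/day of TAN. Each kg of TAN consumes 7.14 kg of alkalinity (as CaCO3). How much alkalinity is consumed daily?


Alkalinity factor: 7.14 kg CaCO3 consumed per kg TAN nitrified
alk = 1.07 kg TAN * 7.14 = 7.6398 kg CaCO3/day

7.6398 kg CaCO3/day


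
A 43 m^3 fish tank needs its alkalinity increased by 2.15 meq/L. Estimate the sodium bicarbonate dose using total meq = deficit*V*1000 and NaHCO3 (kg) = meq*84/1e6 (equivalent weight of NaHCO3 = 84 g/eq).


Tank volume in L = 43 m^3 * 1000 = 43000 L
Total meq required = 2.15 meq/L * 43000 L = 92450 meq
NaHCO3 mass = 92450 meq * 84 mg/meq / 1e6 = 7.7658 kg

7.7658 kg


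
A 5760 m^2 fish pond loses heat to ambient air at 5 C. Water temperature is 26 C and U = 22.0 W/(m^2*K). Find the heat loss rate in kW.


Temperature difference dT = 26 - 5 = 21 K
Heat loss (W) = U * A * dT = 22.0 * 5760 * 21 = 2661120 W
Convert to kW: 2661120 / 1000 = 2661.12 kW

2661.12 kW


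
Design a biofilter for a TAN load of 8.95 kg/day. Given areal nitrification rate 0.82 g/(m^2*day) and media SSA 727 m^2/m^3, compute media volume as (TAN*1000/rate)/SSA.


A = 8.95*1000 / 0.82 = 10914.634 m^2
V = 10914.634 / 727 = 15.0133

15.0133 m^3


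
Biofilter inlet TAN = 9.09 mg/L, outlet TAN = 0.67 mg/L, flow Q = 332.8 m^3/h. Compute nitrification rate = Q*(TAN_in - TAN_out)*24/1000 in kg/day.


Concentration drop: TAN_in - TAN_out = 9.09 - 0.67 = 8.42 mg/L
Hourly TAN removed = Q * dTAN = 332.8 m^3/h * 8.42 mg/L = 2802.176 g/h  (m^3/h * mg/L = g/h)
Daily TAN removed = 2802.176 * 24 = 67252.224 g/day
Convert to kg/day: 67252.224 / 1000 = 67.252224 kg/day

67.252224 kg/day


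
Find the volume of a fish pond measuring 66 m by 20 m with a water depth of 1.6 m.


Base area = L * W = 66 * 20 = 1320 m^2
Volume = area * depth = 1320 * 1.6 = 2112 m^3

2112 m^3


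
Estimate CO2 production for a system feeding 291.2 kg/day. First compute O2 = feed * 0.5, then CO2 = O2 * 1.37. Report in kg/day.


O2 = 291.2 * 0.5 = 145.6
CO2 = 145.6 * 1.37 = 199.472

199.472 kg/day


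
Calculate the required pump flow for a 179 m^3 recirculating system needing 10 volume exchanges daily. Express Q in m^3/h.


Daily recirculation volume = 179 m^3 * 10 = 1790 m^3/day
Flow rate Q = daily volume / 24 h = 1790 / 24 = 74.5833 m^3/h

74.5833 m^3/h


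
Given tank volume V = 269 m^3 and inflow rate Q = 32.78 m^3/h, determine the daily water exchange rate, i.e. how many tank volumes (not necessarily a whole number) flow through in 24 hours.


Daily flow volume = 32.78 m^3/h * 24 h = 786.72 m^3/day
Exchanges = daily flow / tank volume = 786.72 / 269 = 2.92461 exchanges/day

2.92461 exchanges/day


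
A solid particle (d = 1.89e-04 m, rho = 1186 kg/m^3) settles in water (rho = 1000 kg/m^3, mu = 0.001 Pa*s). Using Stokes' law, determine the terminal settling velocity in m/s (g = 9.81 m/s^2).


Density difference: rho_p - rho_f = 1186 - 1000 = 186 kg/m^3
d^2 = (1.89e-04)^2 = 3.5721e-08 m^2
Numerator = (rho_p - rho_f) * g * d^2 = 186 * 9.81 * 3.5721e-08 = 6.517868e-05
Denominator = 18 * mu = 18 * 0.001 = 0.018
v_s = 6.517868e-05 / 0.018 = 0.00362104 m/s
Check: Re = rho_f * v_s * d / mu = 1000 * 0.00362104 * 1.89e-04 / 0.001 = 0.684 < 1, so Stokes' law applies.

0.00362104 m/s


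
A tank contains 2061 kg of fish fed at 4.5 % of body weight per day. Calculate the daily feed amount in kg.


Feeding rate fraction = 4.5% / 100 = 0.045
Daily feed = 2061 kg * 0.045 = 92.745 kg/day

92.745 kg/day


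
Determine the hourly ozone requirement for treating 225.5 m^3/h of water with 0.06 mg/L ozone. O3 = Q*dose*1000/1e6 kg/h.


O3 demand (mg/h) = Q * dose * 1000 = 225.5 * 0.06 * 1000 = 13530 mg/h
Convert mg to kg: 13530 / 1e6 = 0.01353 kg/h

0.01353 kg/h


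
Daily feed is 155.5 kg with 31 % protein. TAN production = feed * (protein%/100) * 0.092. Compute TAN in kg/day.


Protein in feed = 155.5 * 31/100 = 48.205 kg/day
TAN = protein * 0.092 = 48.205 * 0.092 = 4.43486 kg/day

4.43486 kg/day


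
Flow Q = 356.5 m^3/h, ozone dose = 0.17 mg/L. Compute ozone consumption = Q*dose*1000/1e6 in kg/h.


O3 demand (mg/h) = Q * dose * 1000 = 356.5 * 0.17 * 1000 = 60605 mg/h
Convert mg to kg: 60605 / 1e6 = 0.060605 kg/h

0.060605 kg/h


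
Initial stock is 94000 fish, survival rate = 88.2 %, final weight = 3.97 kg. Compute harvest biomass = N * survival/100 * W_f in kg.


Survivors = 94000 * 88.2/100 = 82908 fish
Harvest biomass = survivors * W_f = 82908 * 3.97 = 329144.76 kg

329144.76 kg


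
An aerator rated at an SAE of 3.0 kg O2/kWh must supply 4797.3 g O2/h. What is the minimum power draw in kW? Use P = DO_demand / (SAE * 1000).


SAE in g O2/kWh = 3.0 * 1000 = 3000 g/kWh
P = DO_demand / SAE_g = 4797.3 / 3000 = 1.5991 kW

1.5991 kW


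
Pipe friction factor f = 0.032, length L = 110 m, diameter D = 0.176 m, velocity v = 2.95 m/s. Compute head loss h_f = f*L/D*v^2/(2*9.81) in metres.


v^2 = 2.95^2 = 8.7025 m^2/s^2
L/D = 110/0.176 = 625
h_f = f*(L/D)*v^2/(2g) = 0.032 * 625 * 8.7025 / 19.62 = 8.87105 m

8.87105 m


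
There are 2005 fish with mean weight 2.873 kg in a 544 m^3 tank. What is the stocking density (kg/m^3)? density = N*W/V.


Total biomass = 2005 fish * 2.873 kg = 5760.365 kg
Density = total biomass / volume = 5760.365 / 544 = 10.5889 kg/m^3

10.5889 kg/m^3


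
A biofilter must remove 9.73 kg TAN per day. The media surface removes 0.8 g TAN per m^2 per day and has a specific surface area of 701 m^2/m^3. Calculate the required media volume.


A = 9.73*1000 / 0.8 = 12162.5 m^2
V = 12162.5 / 701 = 17.3502

17.3502 m^3


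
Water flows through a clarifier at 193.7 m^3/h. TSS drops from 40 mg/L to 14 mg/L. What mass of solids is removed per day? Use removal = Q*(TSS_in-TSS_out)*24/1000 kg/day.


Concentration drop: TSS_in - TSS_out = 40 - 14 = 26 mg/L
Hourly solids removed = Q * dTSS = 193.7 m^3/h * 26 mg/L = 5036.2 g/h  (m^3/h * mg/L = g/h)
Daily solids removed = 5036.2 * 24 = 120868.8 g/day
Convert g to kg: 120868.8 / 1000 = 120.8688 kg/day

120.8688 kg/day


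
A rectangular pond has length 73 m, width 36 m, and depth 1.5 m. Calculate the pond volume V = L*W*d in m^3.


Base area = L * W = 73 * 36 = 2628 m^2
Volume = area * depth = 2628 * 1.5 = 3942 m^3

3942 m^3


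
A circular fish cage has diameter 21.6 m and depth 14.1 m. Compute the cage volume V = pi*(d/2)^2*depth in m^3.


r = d/2 = 21.6/2 = 10.8 m
Base area = pi*r^2 = pi*10.8^2 = 366.43537 m^2
Volume = 366.43537 * 14.1 = 5166.74 m^3

5166.74 m^3


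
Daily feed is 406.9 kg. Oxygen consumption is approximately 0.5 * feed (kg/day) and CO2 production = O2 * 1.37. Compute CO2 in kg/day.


O2 = 406.9 * 0.5 = 203.45
CO2 = 203.45 * 1.37 = 278.7265

278.7265 kg/day


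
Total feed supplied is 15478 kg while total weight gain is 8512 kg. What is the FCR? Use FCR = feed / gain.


FCR = feed consumed / weight gained
FCR = 15478 kg / 8512 kg = 1.81837

1.81837


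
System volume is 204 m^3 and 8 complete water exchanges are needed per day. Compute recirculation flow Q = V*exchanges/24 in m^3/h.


Daily recirculation volume = 204 m^3 * 8 = 1632 m^3/day
Flow rate Q = daily volume / 24 h = 1632 / 24 = 68 m^3/h

68 m^3/h


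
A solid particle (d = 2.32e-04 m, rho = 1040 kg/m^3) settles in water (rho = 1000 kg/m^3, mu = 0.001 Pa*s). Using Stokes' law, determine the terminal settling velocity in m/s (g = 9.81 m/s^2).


Density difference: rho_p - rho_f = 1040 - 1000 = 40 kg/m^3
d^2 = (2.32e-04)^2 = 5.3824e-08 m^2
Numerator = (rho_p - rho_f) * g * d^2 = 40 * 9.81 * 5.3824e-08 = 2.1120538e-05
Denominator = 18 * mu = 18 * 0.001 = 0.018
v_s = 2.1120538e-05 / 0.018 = 0.00117336 m/s
Check: Re = rho_f * v_s * d / mu = 1000 * 0.00117336 * 2.32e-04 / 0.001 = 0.272 < 1, so Stokes' law applies.

0.00117336 m/s


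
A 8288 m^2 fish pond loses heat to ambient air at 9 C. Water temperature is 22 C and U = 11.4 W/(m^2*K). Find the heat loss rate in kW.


Temperature difference dT = 22 - 9 = 13 K
Heat loss (W) = U * A * dT = 11.4 * 8288 * 13 = 1228281.6 W
Convert to kW: 1228281.6 / 1000 = 1228.2816 kW

1228.2816 kW


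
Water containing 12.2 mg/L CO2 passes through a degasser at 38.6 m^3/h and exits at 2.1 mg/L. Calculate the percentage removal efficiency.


CO2_out / CO2_in = 2.1 / 12.2 = 0.17213115
Fraction remaining = 0.17213115
efficiency = (1 - 0.17213115) * 100 = 82.7869 %

82.7869 %


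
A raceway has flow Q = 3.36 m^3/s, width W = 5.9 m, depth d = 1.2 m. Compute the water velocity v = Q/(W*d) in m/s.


Cross-sectional area = W * d = 5.9 * 1.2 = 7.08 m^2
Velocity = Q / A = 3.36 / 7.08 = 0.474576 m/s

0.474576 m/s


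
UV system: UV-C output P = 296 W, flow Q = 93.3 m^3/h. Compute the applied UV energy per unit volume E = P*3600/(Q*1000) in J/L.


Energy delivered per hour = 296 W * 3600 s = 1065600 J/h
Volume treated per hour = 93.3 m^3/h * 1000 = 93300 L/h
dose = 1065600 / 93300 = 11.4212 J/L

11.4212 J/L
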